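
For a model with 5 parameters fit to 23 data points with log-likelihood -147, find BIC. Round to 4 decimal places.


Compute k*ln(n) = 5*ln(23) = 5*3.135494 = 15.677470.
Then -2*loglik = 294.
BIC = 15.677470 + 294 = 309.677470, which rounds to 309.6775.

309.6775


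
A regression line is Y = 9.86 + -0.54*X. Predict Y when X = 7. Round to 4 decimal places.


Plug X = 7 into Y = 9.86 + -0.54*X:
Y = 9.86 + -3.7800 = 6.0800.

6.0800


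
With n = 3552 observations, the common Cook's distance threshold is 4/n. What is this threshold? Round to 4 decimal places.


Cook's distance cutoff = 4/n = 4/3552.
= 0.0011.

0.0011


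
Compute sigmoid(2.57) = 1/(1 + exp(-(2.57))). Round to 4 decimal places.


exp(-2.5700) = 0.0765.
1 + exp(-z) = 1.0765.
sigmoid = 1/1.0765 = 0.9289.

0.9289


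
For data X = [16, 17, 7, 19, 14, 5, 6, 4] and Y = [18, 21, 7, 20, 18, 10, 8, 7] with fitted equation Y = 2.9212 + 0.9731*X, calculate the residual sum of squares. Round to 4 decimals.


For each point, residual = actual - predicted.
Residuals: [-0.4908, 1.5361, -2.7329, -1.4101, 1.4554, 2.2133, -0.7598, 0.1864].
Sum of squared residuals = 19.6865.

19.6865


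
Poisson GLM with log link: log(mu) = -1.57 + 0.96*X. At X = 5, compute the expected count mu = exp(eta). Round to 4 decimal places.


Compute eta = -1.57 + 0.96 * 5 = 3.2300.
Apply inverse link: mu = e^3.2300 = 25.2797.

25.2797


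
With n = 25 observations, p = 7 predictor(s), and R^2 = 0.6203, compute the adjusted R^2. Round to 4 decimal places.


Using the formula:
(1 - 0.6203) = 0.3797.
Multiply by 24/17: 0.3797 * 24 = 9.1128, then 9.1128 / 17 = 0.5360.
Adj R^2 = 1 - 0.5360 = 0.4640.

0.4640


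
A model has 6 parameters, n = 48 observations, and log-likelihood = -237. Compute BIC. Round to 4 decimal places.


k * ln(n) = 6 * ln(48) = 6 * 3.871201 = 23.227206.
-2 * loglik = -2 * (-237) = 474.
BIC = 23.227206 + 474 = 497.227206, which rounds to 497.2272.

497.2272


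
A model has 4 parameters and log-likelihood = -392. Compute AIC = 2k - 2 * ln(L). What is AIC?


AIC = 2k - 2*loglik = 2(4) - 2(-392).
= 8 + 784 = 792.

792


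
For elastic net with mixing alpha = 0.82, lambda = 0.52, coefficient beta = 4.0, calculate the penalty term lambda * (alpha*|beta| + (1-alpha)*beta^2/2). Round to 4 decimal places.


alpha * |beta| = 0.82 * 4.0 = 3.2800.
(1-alpha) * beta^2/2 = 0.18 * 16.0000/2 = 1.4400.
Total = 0.52 * (3.2800 + 1.4400) = 2.4544.

2.4544


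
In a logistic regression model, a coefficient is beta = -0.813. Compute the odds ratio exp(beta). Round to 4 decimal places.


The odds ratio is computed as:
OR = e^(-0.813) = 0.4435.

0.4435


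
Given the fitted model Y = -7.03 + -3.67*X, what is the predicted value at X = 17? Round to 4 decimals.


Substitute X = 17 into the equation:
Y = -7.03 + -3.67 * 17 = -7.03 + -62.3900 = -69.4200.

-69.4200


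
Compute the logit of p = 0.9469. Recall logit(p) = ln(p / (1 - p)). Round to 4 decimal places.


1 - p = 0.0531.
p/(1-p) = 17.8324.
logit = ln(17.8324) = 2.8810.

2.8810


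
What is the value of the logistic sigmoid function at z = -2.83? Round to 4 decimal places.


Compute exp(2.8300) = 16.9455.
Sigmoid = 1 / (1 + 16.9455) = 1 / 17.9455 = 0.0557.

0.0557


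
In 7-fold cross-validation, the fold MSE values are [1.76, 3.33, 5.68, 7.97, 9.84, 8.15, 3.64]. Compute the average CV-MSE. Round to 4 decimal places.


Total MSE across folds = 40.3700.
CV-MSE = 40.3700/7 = 5.7671.

5.7671


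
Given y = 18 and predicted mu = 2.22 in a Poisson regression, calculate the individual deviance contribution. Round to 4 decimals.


Compute y*ln(y/mu) = 18*ln(18/2.22) = 18*2.092865 = 37.671570.
y - mu = 15.78.
D = 2*(37.671570 - (15.78)) = 43.783140, which rounds to 43.7831.

43.7831


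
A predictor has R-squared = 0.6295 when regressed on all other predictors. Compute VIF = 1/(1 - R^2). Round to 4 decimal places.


Using VIF = 1/(1 - R^2_j):
1 - 0.6295 = 0.3705.
VIF = 2.6991.

2.6991


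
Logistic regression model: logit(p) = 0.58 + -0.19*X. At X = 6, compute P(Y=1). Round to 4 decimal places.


Compute z = 0.58 + (-0.19)(6) = -0.5600.
exp(-z) = 1.7507.
P = 1/(1 + 1.7507) = 0.3635.

0.3635


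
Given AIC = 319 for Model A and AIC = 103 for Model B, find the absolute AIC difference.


Absolute difference = |319 - 103| = 216.
The model with lower AIC (B) is preferred.

216


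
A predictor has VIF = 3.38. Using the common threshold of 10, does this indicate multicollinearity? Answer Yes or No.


The threshold is 10.
VIF = 3.38 is < 10.
Multicollinearity indication: No.

No


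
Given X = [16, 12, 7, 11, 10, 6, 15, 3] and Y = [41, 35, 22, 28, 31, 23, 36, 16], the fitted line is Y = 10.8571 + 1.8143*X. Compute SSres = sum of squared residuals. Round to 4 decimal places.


Predicted values from Y = 10.8571 + 1.8143*X.
Residuals: [1.1141, 2.3713, -1.5572, -2.8144, 1.9999, 1.2571, -2.0716, -0.3000].
SSres = 27.1714.

27.1714


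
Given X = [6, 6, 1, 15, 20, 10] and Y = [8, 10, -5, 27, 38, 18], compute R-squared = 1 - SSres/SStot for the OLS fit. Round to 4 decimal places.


After computing the OLS fit (b0=-5.1798, b1=2.1910):
SSres = 10.6742, SStot = 1150.0000.
R^2 = 1 - 10.6742/1150.0000 = 0.9907.

0.9907


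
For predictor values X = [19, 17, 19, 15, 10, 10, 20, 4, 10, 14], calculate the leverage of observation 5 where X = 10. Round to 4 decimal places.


Mean of X: xbar = 13.8000.
SXX = 243.6000.
For X = 10: h = 1/10 + (10 - 13.8000)^2/243.6000 = 0.1593.

0.1593


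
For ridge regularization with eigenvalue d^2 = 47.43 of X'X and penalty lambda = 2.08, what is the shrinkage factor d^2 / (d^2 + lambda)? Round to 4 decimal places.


Compute the denominator: 47.43 + 2.08 = 49.5100.
Shrinkage factor = 47.43 / 49.5100 = 0.9580.

0.9580


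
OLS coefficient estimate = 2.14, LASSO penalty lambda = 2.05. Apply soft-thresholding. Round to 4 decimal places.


|beta_OLS| = 2.14.
lambda = 2.05.
Since |beta| > lambda, coefficient = sign(beta)*(|beta| - lambda) = 0.0900.
Result = 0.0900.

0.0900


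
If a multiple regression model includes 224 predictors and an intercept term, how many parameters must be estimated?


Total coefficients = number of predictors + 1 (for the intercept).
= 224 + 1 = 225.

225


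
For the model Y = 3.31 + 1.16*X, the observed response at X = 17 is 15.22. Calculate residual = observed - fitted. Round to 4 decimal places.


Predicted = 3.31 + 1.16 * 17 = 23.0300.
Residual = 15.22 - 23.0300 = -7.8100.

-7.8100


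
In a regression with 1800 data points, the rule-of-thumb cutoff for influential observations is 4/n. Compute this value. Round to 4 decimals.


The threshold is 4/n.
4/1800 = 0.0022.

0.0022


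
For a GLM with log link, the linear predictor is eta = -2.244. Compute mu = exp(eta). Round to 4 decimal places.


mu = exp(eta) = exp(-2.244).
= 0.1060.

0.1060


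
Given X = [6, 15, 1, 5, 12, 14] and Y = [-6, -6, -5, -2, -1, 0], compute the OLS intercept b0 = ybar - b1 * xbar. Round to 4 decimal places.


First find the slope: b1 = 0.1490.
Means: xbar = 8.8333, ybar = -3.3333.
b0 = ybar - b1 * xbar = -3.3333 - 0.1490 * 8.8333 = -4.6495.

-4.6495


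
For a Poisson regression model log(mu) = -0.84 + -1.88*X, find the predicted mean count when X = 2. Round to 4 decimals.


Linear predictor: eta = -0.84 + (-1.88)(2) = -4.6000.
Expected count: mu = exp(-4.6000) = 0.0101.

0.0101


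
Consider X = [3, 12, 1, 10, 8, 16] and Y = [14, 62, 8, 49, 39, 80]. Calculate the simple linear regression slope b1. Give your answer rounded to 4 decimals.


Calculate xbar = 8.3333, ybar = 42.0000.
S_xx = 157.3333, S_xy = 776.0000.
Using b1 = S_xy / S_xx = 776.0000 / 157.3333, we get b1 = 4.9322.

4.9322


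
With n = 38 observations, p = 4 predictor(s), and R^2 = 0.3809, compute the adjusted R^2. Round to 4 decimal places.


Adjusted R^2 = 1 - (1 - R^2) * (n-1)/(n-p-1).
(1 - R^2) = 0.6191.
(n-1)/(n-p-1) = 37/33.
(1 - R^2) * (n-1) = 0.6191 * 37 = 22.9067.
Divide by (n-p-1): 22.9067 / 33 = 0.6941.
Adj R^2 = 1 - 0.6941 = 0.3059.

0.3059


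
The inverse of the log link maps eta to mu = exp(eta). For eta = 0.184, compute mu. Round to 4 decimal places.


mu = exp(eta) = exp(0.184).
= 1.2020.

1.2020


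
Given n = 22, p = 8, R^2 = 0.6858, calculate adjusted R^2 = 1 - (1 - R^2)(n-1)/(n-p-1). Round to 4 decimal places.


Using the formula:
(1 - 0.6858) = 0.3142.
Multiply by 21/13: 0.3142 * 21 = 6.5982, then 6.5982 / 13 = 0.5076.
Adj R^2 = 1 - 0.5076 = 0.4924.

0.4924


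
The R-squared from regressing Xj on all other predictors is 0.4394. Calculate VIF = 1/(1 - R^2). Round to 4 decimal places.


Using VIF = 1/(1 - R^2_j):
1 - 0.4394 = 0.5606.
VIF = 1.7838.

1.7838


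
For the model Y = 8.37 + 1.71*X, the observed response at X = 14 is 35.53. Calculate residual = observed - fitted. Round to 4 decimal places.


Predicted = 8.37 + 1.71 * 14 = 32.3100.
Residual = 35.53 - 32.3100 = 3.2200.

3.2200


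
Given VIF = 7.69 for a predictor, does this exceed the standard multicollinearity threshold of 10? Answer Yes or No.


Check: VIF = 7.69 vs threshold = 10.
Since 7.69 < 10, the answer is No.

No


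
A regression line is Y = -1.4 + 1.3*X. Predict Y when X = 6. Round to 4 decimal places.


Predicted value:
Y = -1.4 + (1.3)(6) = -1.4 + 7.8000 = 6.4000.

6.4000


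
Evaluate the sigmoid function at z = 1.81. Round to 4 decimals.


Compute exp(-1.8100) = 0.1637.
Sigmoid = 1 / (1 + 0.1637) = 1 / 1.1637 = 0.8594.

0.8594


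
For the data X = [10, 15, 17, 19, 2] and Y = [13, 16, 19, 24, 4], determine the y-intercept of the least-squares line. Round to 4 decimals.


Compute b1 = 1.0767 from the OLS formula.
With xbar = 12.6000 and ybar = 15.2000, the intercept is:
b0 = 15.2000 - 1.0767 * 12.6000 = 1.6339.

1.6339


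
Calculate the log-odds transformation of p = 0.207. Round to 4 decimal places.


The odds are p/(1-p) = 0.207 / 0.793 = 0.2610.
logit(p) = ln(0.2610) = -1.3431.

-1.3431


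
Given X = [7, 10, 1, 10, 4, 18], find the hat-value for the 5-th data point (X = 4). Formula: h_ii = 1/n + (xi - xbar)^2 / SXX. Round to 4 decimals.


Mean of X: xbar = 8.3333.
SXX = 173.3333.
For X = 4: h = 1/6 + (4 - 8.3333)^2/173.3333 = 0.2750.

0.2750


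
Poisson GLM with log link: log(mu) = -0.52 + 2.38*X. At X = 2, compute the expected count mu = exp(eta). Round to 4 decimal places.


Compute eta = -0.52 + 2.38 * 2 = 4.2400.
Apply inverse link: mu = e^4.2400 = 69.4079.

69.4079


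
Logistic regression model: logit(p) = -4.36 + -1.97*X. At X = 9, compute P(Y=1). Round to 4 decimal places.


z = -4.36 + -1.97 * 9 = -22.0900.
Sigmoid: P = 1 / (1 + exp(22.0900)) = 0.0000.

0.0000


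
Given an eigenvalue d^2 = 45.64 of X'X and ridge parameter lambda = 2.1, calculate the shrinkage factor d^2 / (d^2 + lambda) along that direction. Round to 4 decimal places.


d^2 + lambda = 45.64 + 2.1 = 47.7400.
Shrinkage factor = 45.64/47.7400 = 0.9560.

0.9560


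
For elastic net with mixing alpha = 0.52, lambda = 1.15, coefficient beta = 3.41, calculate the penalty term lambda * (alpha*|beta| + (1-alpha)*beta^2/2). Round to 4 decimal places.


alpha * |beta| = 0.52 * 3.41 = 1.7732.
(1-alpha) * beta^2/2 = 0.48 * 11.6281/2 = 2.7907.
Total = 1.15 * (1.7732 + 2.7907) = 5.2485.

5.2485


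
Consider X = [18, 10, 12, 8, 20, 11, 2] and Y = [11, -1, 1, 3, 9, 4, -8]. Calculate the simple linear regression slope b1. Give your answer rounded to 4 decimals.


The sample means are xbar = 11.5714 and ybar = 2.7143.
Compute S_xx = 219.7143 and S_xy = 212.1429.
Slope b1 = S_xy / S_xx = 212.1429 / 219.7143 = 0.9655.

0.9655


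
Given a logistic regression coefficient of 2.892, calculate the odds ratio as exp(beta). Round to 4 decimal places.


The odds ratio is computed as:
OR = e^(2.892) = 18.0293.

18.0293


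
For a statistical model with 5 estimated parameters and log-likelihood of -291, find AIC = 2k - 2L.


AIC = 2*5 - 2*(-291).
= 10 + 582 = 592.

592


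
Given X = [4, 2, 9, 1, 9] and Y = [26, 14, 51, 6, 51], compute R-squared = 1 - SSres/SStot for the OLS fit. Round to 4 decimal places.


After computing the OLS fit (b0=2.3586, b1=5.4483):
SSres = 7.5448, SStot = 1729.2000.
R^2 = 1 - 7.5448/1729.2000 = 0.9956.

0.9956


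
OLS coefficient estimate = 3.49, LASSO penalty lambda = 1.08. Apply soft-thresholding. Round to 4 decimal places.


|beta_OLS| = 3.49.
lambda = 1.08.
Since |beta| > lambda, coefficient = sign(beta)*(|beta| - lambda) = 2.4100.
Result = 2.4100.

2.4100


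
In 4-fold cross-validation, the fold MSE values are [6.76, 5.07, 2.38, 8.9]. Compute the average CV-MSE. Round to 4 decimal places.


Sum of fold MSEs = 23.1100.
Average = 23.1100 / 4 = 5.7775.

5.7775


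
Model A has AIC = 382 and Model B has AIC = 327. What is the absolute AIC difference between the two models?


|AIC_A - AIC_B| = |382 - 327| = 55.
Model B is preferred (lower AIC).

55


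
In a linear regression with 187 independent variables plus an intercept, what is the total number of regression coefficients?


Total coefficients = number of predictors + 1 (for the intercept).
= 187 + 1 = 188.

188


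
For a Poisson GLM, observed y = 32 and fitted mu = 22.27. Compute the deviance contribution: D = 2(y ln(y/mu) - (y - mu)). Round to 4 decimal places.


Compute y*ln(y/mu) = 32*ln(32/22.27) = 32*0.362495 = 11.599840.
y - mu = 9.73.
D = 2*(11.599840 - (9.73)) = 3.739680, which rounds to 3.7397.

3.7397


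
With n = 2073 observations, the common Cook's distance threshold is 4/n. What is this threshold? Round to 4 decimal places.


The threshold is 4/n.
4/2073 = 0.0019.

0.0019


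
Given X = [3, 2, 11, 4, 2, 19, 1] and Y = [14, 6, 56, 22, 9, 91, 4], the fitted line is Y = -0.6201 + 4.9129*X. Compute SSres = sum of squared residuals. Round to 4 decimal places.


For each point, residual = actual - predicted.
Residuals: [-0.1186, -3.2057, 2.5782, 2.9685, -0.2057, -1.7250, -0.2928].
Sum of squared residuals = 28.8534.

28.8534


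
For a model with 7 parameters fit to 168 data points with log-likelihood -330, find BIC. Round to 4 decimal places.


k * ln(n) = 7 * ln(168) = 7 * 5.123964 = 35.867748.
-2 * loglik = -2 * (-330) = 660.
BIC = 35.867748 + 660 = 695.867748, which rounds to 695.8677.

695.8677


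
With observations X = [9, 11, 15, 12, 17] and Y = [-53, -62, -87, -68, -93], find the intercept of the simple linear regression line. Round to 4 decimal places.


Compute b1 = -5.2598 from the OLS formula.
With xbar = 12.8000 and ybar = -72.6000, the intercept is:
b0 = -72.6000 - -5.2598 * 12.8000 = -5.2745.

-5.2745


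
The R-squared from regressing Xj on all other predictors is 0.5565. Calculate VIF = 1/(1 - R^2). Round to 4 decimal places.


Denominator: 1 - 0.5565 = 0.4435.
VIF = 1 / 0.4435 = 2.2548.

2.2548


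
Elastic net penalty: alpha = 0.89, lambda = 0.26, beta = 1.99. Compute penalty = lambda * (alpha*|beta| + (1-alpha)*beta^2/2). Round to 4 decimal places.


L1 component = 0.89 * |1.99| = 1.7711.
L2 component = 0.11 * 1.99^2 / 2 = 0.2178.
Penalty = 0.26 * (1.7711 + 0.2178) = 0.26 * 1.9889 = 0.5171.

0.5171


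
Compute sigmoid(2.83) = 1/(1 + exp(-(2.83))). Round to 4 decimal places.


Compute exp(-2.8300) = 0.0590.
Sigmoid = 1 / (1 + 0.0590) = 1 / 1.0590 = 0.9443.

0.9443


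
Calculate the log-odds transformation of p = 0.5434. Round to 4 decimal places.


The odds are p/(1-p) = 0.5434 / 0.4566 = 1.1901.
logit(p) = ln(1.1901) = 0.1740.

0.1740


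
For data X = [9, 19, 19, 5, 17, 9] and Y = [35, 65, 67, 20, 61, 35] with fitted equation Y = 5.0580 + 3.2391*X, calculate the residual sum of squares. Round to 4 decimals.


For each point, residual = actual - predicted.
Residuals: [0.7901, -1.6009, 0.3991, -1.2535, 0.8773, 0.7901].
Sum of squared residuals = 6.3116.

6.3116


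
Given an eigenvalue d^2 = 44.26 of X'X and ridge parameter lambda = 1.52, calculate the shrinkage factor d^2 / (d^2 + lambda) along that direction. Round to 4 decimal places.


Denominator = d^2 + lambda = 44.26 + 1.52 = 45.7800.
Shrinkage = 44.26 / 45.7800 = 0.9668.

0.9668


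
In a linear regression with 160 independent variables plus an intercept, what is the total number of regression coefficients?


Total coefficients = number of predictors + 1 (for the intercept).
= 160 + 1 = 161.

161


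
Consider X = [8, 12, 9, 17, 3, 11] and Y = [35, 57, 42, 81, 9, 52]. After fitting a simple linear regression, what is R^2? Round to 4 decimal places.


After computing the OLS fit (b0=-5.6667, b1=5.1667):
SSres = 5.0000, SStot = 2888.0000.
R^2 = 1 - 5.0000/2888.0000 = 0.9983.

0.9983


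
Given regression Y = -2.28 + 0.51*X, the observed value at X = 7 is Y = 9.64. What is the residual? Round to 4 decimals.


Fitted value at X = 7 is yhat = -2.28 + 0.51*7 = 1.2900.
Residual = 9.64 - 1.2900 = 8.3500.

8.3500


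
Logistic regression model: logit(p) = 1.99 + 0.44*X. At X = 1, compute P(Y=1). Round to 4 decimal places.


z = 1.99 + 0.44 * 1 = 2.4300.
Sigmoid: P = 1 / (1 + exp(-2.4300)) = 0.9191.

0.9191


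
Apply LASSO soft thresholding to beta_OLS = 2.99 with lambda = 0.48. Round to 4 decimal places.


|beta_OLS| = 2.99.
lambda = 0.48.
Since |beta| > lambda, coefficient = sign(beta)*(|beta| - lambda) = 2.5100.
Result = 2.5100.

2.5100


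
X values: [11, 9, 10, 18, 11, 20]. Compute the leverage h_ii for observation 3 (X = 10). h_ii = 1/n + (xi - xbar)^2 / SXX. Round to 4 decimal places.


Compute xbar = 13.1667 with n = 6 observations.
SXX = 106.8333.
Leverage = 1/6 + (10 - 13.1667)^2/106.8333 = 0.2605.

0.2605


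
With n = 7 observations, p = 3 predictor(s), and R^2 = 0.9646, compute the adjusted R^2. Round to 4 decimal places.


Adjusted R^2 = 1 - (1 - R^2) * (n-1)/(n-p-1).
(1 - R^2) = 0.0354.
(n-1)/(n-p-1) = 6/3.
(1 - R^2) * (n-1) = 0.0354 * 6 = 0.2124.
Divide by (n-p-1): 0.2124 / 3 = 0.0708.
Adj R^2 = 1 - 0.0708 = 0.9292.

0.9292


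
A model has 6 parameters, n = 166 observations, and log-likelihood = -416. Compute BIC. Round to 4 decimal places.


ln(166) = 5.111988.
k * ln(n) = 6 * 5.111988 = 30.671928.
-2L = 832.
BIC = 30.671928 + 832 = 862.671928, which rounds to 862.6719.

862.6719


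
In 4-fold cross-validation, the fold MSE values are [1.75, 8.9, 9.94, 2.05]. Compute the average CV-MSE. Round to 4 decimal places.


Add all fold MSEs: 22.6400.
Divide by k = 4: 22.6400/4 = 5.6600.

5.6600


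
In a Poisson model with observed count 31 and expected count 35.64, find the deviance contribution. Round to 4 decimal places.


y/mu = 31/35.64 = 0.869809 (approx.), and ln(31/35.64) = -0.139481.
y * ln(y/mu) = 31 * -0.139481 = -4.323911.
y - mu = -4.64.
D = 2 * (-4.323911 - -4.64) = 0.632178, which rounds to 0.6322.

0.6322


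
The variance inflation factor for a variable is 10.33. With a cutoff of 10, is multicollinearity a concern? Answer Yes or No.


Check: VIF = 10.33 vs threshold = 10.
Since 10.33 >= 10, the answer is Yes.

Yes


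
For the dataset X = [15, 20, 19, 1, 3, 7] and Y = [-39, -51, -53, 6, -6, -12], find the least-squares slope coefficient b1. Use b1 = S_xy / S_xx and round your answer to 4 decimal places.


The sample means are xbar = 10.8333 and ybar = -25.8333.
Compute S_xx = 340.8333 and S_xy = -1028.8333.
Slope b1 = S_xy / S_xx = -1028.8333 / 340.8333 = -3.0186.

-3.0186


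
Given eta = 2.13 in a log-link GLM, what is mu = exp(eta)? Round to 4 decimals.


mu = exp(eta) = exp(2.13).
= 8.4149.

8.4149


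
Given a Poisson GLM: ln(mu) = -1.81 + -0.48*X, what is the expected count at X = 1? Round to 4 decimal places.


Compute eta = -1.81 + -0.48 * 1 = -2.2900.
Apply inverse link: mu = e^-2.2900 = 0.1013.

0.1013


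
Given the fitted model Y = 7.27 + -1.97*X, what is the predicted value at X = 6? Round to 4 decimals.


Substitute X = 6 into the equation:
Y = 7.27 + -1.97 * 6 = 7.27 + -11.8200 = -4.5500.

-4.5500


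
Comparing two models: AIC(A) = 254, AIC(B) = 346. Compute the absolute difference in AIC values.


Compute |254 - 346| = 92.
Model A has the smaller AIC.

92


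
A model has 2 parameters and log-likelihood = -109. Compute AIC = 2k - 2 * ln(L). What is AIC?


AIC = 2k - 2*loglik = 2(2) - 2(-109).
= 4 + 218 = 222.

222


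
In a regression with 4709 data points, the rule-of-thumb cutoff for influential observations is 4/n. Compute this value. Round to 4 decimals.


Using the rule of thumb:
Threshold = 4 / 4709 = 0.0008.

0.0008


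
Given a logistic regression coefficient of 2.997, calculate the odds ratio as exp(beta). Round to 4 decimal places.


Odds ratio = exp(beta) = exp(2.997).
= 20.0254.

20.0254


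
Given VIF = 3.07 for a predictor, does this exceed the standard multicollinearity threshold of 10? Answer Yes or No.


Check: VIF = 3.07 vs threshold = 10.
Since 3.07 < 10, the answer is No.

No


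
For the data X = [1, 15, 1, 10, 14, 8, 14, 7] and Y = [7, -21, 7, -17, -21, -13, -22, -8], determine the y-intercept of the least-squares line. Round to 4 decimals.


The slope is b1 = -2.1093.
Sample means are xbar = 8.7500 and ybar = -11.0000.
Intercept: b0 = -11.0000 - (-2.1093)(8.7500) = 7.4567.

7.4567


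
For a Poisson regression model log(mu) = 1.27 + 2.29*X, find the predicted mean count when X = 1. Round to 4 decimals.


Linear predictor: eta = 1.27 + (2.29)(1) = 3.5600.
Expected count: mu = exp(3.5600) = 35.1632.

35.1632


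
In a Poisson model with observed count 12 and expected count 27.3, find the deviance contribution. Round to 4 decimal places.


Compute y*ln(y/mu) = 12*ln(12/27.3) = 12*-0.821980 = -9.863760.
y - mu = -15.3.
D = 2*(-9.863760 - (-15.3)) = 10.872480, which rounds to 10.8725.

10.8725


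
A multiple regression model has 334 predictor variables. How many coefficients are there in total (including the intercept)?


Each predictor gets one coefficient, plus one intercept.
Total parameters = 334 + 1 = 335.

335


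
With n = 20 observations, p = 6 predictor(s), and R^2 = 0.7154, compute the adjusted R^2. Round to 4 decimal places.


Using the formula:
(1 - 0.7154) = 0.2846.
Multiply by 19/13: 0.2846 * 19 = 5.4074, then 5.4074 / 13 = 0.4160.
Adj R^2 = 1 - 0.4160 = 0.5840.

0.5840


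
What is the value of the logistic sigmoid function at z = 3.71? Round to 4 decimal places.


exp(-3.7100) = 0.0245.
1 + exp(-z) = 1.0245.
sigmoid = 1/1.0245 = 0.9761.

0.9761


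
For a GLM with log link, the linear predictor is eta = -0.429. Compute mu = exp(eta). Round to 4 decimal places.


The inverse log link gives:
mu = exp(-0.429) = 0.6512.

0.6512


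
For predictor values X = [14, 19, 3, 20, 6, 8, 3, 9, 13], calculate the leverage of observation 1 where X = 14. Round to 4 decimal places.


Mean of X: xbar = 10.5556.
SXX = 322.2222.
For X = 14: h = 1/9 + (14 - 10.5556)^2/322.2222 = 0.1479.

0.1479


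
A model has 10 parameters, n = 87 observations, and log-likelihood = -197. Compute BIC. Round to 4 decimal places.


ln(87) = 4.465908.
k * ln(n) = 10 * 4.465908 = 44.659080.
-2L = 394.
BIC = 44.659080 + 394 = 438.659080, which rounds to 438.6591.

438.6591


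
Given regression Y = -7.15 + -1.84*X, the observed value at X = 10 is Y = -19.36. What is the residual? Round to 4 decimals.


Fitted value at X = 10 is yhat = -7.15 + -1.84*10 = -25.5500.
Residual = -19.36 - -25.5500 = 6.1900.

6.1900


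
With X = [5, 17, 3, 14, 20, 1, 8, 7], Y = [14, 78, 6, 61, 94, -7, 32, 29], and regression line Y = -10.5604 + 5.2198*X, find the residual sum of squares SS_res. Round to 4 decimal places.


Predicted values from Y = -10.5604 + 5.2198*X.
Residuals: [-1.5386, -0.1762, 0.9010, -1.5168, 0.1644, -1.6594, 0.8020, 3.0218].
SSres = 18.0659.

18.0659


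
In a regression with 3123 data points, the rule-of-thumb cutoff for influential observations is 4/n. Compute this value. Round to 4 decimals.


Using the rule of thumb:
Threshold = 4 / 3123 = 0.0013.

0.0013


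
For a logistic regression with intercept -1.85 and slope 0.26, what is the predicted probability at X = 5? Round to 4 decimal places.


Compute z = -1.85 + (0.26)(5) = -0.5500.
exp(-z) = 1.7333.
P = 1/(1 + 1.7333) = 0.3659.

0.3659


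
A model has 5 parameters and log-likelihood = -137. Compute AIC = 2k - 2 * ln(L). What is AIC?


AIC = 2*5 - 2*(-137).
= 10 + 274 = 284.

284


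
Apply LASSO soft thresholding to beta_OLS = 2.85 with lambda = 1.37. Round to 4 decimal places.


Absolute value: |2.85| = 2.85.
Compare to lambda = 1.37.
Since |beta| > lambda, coefficient = sign(beta)*(|beta| - lambda) = 1.4800.

1.4800


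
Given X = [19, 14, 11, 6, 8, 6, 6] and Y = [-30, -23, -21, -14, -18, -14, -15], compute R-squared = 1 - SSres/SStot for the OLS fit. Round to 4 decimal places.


After computing the OLS fit (b0=-7.6190, b1=-1.1667):
SSres = 3.2619, SStot = 207.4286.
R^2 = 1 - 3.2619/207.4286 = 0.9843.

0.9843


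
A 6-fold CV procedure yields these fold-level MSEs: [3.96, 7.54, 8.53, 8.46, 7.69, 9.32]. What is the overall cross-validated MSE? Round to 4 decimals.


Sum of fold MSEs = 45.5000.
Average = 45.5000 / 6 = 7.5833.

7.5833


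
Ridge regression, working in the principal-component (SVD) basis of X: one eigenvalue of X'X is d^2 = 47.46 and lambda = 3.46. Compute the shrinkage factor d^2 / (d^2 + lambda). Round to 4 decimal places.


d^2 + lambda = 47.46 + 3.46 = 50.9200.
Shrinkage factor = 47.46/50.9200 = 0.9321.

0.9321


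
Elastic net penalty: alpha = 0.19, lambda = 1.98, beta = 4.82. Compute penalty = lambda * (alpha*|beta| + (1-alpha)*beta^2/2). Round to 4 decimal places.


L1 component = 0.19 * |4.82| = 0.9158.
L2 component = 0.81 * 4.82^2 / 2 = 9.4091.
Penalty = 1.98 * (0.9158 + 9.4091) = 1.98 * 10.3249 = 20.4433.

20.4433


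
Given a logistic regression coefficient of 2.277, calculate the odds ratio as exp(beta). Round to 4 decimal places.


exp(2.277) = 9.7474.
So the odds ratio is 9.7474.

9.7474


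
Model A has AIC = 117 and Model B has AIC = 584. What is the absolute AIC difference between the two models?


|AIC_A - AIC_B| = |117 - 584| = 467.
Model A is preferred (lower AIC).

467


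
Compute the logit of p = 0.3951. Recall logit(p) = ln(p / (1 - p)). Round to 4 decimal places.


The odds are p/(1-p) = 0.3951 / 0.6049 = 0.6532.
logit(p) = ln(0.6532) = -0.4259.

-0.4259


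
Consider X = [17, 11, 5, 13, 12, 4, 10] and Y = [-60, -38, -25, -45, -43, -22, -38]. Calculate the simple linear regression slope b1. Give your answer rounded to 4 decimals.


The sample means are xbar = 10.2857 and ybar = -38.7143.
Compute S_xx = 123.4286 and S_xy = -344.5714.
Slope b1 = S_xy / S_xx = -344.5714 / 123.4286 = -2.7917.

-2.7917


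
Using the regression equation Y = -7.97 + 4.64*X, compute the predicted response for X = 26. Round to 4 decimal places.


Plug X = 26 into Y = -7.97 + 4.64*X:
Y = -7.97 + 120.6400 = 112.6700.

112.6700


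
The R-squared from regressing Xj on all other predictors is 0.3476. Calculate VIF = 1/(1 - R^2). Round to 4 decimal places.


Denominator: 1 - 0.3476 = 0.6524.
VIF = 1 / 0.6524 = 1.5328.

1.5328


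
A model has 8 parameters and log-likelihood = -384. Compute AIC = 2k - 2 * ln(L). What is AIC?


AIC = 2k - 2*loglik = 2(8) - 2(-384).
= 16 + 768 = 784.

784


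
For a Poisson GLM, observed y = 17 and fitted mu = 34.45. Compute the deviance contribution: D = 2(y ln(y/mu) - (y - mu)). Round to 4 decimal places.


Compute y*ln(y/mu) = 17*ln(17/34.45) = 17*-0.706296 = -12.007032.
y - mu = -17.45.
D = 2*(-12.007032 - (-17.45)) = 10.885936, which rounds to 10.8859.

10.8859


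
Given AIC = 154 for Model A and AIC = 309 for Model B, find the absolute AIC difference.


Absolute difference = |154 - 309| = 155.
The model with lower AIC (A) is preferred.

155


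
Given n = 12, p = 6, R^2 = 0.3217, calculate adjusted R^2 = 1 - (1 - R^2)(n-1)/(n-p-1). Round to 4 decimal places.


Adjusted R^2 = 1 - (1 - R^2) * (n-1)/(n-p-1).
(1 - R^2) = 0.6783.
(n-1)/(n-p-1) = 11/5.
(1 - R^2) * (n-1) = 0.6783 * 11 = 7.4613.
Divide by (n-p-1): 7.4613 / 5 = 1.4923.
Adj R^2 = 1 - 1.4923 = -0.4923.

-0.4923


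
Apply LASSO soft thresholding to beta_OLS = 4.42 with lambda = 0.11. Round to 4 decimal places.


Absolute value: |4.42| = 4.42.
Compare to lambda = 0.11.
Since |beta| > lambda, coefficient = sign(beta)*(|beta| - lambda) = 4.3100.

4.3100


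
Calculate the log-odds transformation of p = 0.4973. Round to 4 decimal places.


The odds are p/(1-p) = 0.4973 / 0.5027 = 0.9893.
logit(p) = ln(0.9893) = -0.0108.

-0.0108


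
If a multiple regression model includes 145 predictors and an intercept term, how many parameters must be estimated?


Each predictor gets one coefficient, plus one intercept.
Total parameters = 145 + 1 = 146.

146


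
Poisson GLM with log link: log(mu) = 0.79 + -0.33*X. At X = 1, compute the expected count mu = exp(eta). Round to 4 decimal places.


Linear predictor: eta = 0.79 + (-0.33)(1) = 0.4600.
Expected count: mu = exp(0.4600) = 1.5841.

1.5841


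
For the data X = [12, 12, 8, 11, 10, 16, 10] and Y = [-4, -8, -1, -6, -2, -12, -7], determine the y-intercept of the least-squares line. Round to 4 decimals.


The slope is b1 = -1.2977.
Sample means are xbar = 11.2857 and ybar = -5.7143.
Intercept: b0 = -5.7143 - (-1.2977)(11.2857) = 8.9313.

8.9313


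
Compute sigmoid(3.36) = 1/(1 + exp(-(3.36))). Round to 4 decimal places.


Compute exp(-3.3600) = 0.0347.
Sigmoid = 1 / (1 + 0.0347) = 1 / 1.0347 = 0.9664.

0.9664


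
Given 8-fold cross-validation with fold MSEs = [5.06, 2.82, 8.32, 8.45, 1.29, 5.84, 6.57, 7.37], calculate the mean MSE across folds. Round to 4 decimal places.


Total MSE across folds = 45.7200.
CV-MSE = 45.7200/8 = 5.7150.

5.7150


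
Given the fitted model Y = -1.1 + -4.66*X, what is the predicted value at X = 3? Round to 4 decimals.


Plug X = 3 into Y = -1.1 + -4.66*X:
Y = -1.1 + -13.9800 = -15.0800.

-15.0800


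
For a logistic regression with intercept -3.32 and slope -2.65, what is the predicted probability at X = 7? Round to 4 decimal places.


Linear predictor: z = -3.32 + -2.65 * 7 = -21.8700.
P = 1/(1 + exp(21.8700)) = 1/(1 + 3147895590.4366) = 0.0000.

0.0000


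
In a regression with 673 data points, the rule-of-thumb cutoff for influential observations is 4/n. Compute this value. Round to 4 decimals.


The threshold is 4/n.
4/673 = 0.0059.

0.0059


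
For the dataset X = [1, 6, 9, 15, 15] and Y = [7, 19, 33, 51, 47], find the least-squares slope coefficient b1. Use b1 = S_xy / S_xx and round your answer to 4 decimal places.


Calculate xbar = 9.2000, ybar = 31.4000.
S_xx = 144.8000, S_xy = 443.6000.
Using b1 = S_xy / S_xx = 443.6000 / 144.8000, we get b1 = 3.0635.

3.0635


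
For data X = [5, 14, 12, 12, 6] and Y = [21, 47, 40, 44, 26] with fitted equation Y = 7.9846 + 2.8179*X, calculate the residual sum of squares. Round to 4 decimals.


For each point, residual = actual - predicted.
Residuals: [-1.0741, -0.4352, -1.7994, 2.2006, 1.1080].
Sum of squared residuals = 10.6512.

10.6512


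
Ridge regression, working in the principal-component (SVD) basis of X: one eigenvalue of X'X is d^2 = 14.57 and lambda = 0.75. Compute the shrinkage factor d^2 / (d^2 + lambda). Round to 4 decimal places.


Compute the denominator: 14.57 + 0.75 = 15.3200.
Shrinkage factor = 14.57 / 15.3200 = 0.9510.

0.9510


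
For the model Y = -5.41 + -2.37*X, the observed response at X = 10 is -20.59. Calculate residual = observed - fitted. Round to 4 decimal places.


Compute yhat = -5.41 + (-2.37)(10) = -29.1100.
Residual = actual - predicted = -20.59 - -29.1100 = 8.5200.

8.5200


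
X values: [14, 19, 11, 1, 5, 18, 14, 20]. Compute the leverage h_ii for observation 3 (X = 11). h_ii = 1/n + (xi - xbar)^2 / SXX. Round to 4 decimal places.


n = 8, xbar = 12.7500.
SXX = sum((xi - xbar)^2) = 323.5000.
h = 1/8 + (11 - 12.7500)^2 / 323.5000 = 0.1345.

0.1345


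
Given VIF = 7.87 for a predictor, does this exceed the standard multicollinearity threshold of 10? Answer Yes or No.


Compare VIF = 7.87 to the threshold of 10.
7.87 < 10, so the answer is No.

No


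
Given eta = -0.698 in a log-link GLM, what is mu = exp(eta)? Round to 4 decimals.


The inverse log link gives:
mu = exp(-0.698) = 0.4976.

0.4976


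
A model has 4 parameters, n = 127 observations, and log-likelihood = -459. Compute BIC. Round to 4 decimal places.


Compute k*ln(n) = 4*ln(127) = 4*4.844187 = 19.376748.
Then -2*loglik = 918.
BIC = 19.376748 + 918 = 937.376748, which rounds to 937.3767.

937.3767


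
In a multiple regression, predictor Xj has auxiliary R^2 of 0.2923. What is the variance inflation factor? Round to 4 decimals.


VIF = 1 / (1 - 0.2923).
= 1 / 0.7077 = 1.4130.

1.4130


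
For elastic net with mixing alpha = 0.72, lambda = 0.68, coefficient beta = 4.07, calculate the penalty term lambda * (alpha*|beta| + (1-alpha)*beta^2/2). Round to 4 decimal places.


alpha * |beta| = 0.72 * 4.07 = 2.9304.
(1-alpha) * beta^2/2 = 0.28 * 16.5649/2 = 2.3191.
Total = 0.68 * (2.9304 + 2.3191) = 3.5697.

3.5697


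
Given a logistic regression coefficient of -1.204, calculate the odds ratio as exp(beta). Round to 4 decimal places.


The odds ratio is computed as:
OR = e^(-1.204) = 0.3000.

0.3000


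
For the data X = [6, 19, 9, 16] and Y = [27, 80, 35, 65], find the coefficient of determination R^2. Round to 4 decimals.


The fitted line is Y = 0.2018 + 4.1239*X.
SSres = 13.0780, SStot = 1866.7500.
R^2 = 1 - SSres/SStot = 0.9930.

0.9930


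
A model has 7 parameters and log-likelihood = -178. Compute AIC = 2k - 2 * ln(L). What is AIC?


AIC = 2*7 - 2*(-178).
= 14 + 356 = 370.

370


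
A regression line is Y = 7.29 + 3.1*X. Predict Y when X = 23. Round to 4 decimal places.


Substitute X = 23 into the equation:
Y = 7.29 + 3.1 * 23 = 7.29 + 71.3000 = 78.5900.

78.5900


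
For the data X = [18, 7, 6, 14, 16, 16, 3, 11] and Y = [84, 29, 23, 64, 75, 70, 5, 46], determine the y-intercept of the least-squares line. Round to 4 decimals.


First find the slope: b1 = 5.1233.
Means: xbar = 11.3750, ybar = 49.5000.
b0 = ybar - b1 * xbar = 49.5000 - 5.1233 * 11.3750 = -8.7776.

-8.7776


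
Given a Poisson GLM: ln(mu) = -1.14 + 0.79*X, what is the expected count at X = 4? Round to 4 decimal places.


Compute eta = -1.14 + 0.79 * 4 = 2.0200.
Apply inverse link: mu = e^2.0200 = 7.5383.

7.5383


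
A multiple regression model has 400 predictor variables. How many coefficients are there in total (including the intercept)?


Each predictor gets one coefficient, plus one intercept.
Total parameters = 400 + 1 = 401.

401


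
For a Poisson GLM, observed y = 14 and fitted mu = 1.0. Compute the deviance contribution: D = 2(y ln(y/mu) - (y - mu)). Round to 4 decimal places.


y/mu = 14/1.0 = 14.000000 (approx.), and ln(14/1.0) = 2.639057.
y * ln(y/mu) = 14 * 2.639057 = 36.946798.
y - mu = 13.0.
D = 2 * (36.946798 - 13.0) = 47.893596, which rounds to 47.8936.

47.8936


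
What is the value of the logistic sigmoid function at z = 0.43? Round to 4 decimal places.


First, exp(-0.4300) = 0.6505.
Then sigma(z) = 1/(1 + 0.6505) = 0.6059.

0.6059


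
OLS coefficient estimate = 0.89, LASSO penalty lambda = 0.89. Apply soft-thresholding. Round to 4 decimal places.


Check: |0.89| = 0.89 vs lambda = 0.89.
Since |beta| <= lambda, the coefficient is set to 0.
Soft-thresholded coefficient = 0.0000.

0.0000


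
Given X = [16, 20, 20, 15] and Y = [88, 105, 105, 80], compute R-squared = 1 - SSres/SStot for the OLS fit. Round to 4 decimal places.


After computing the OLS fit (b0=10.2410, b1=4.7470):
SSres = 5.4217, SStot = 473.0000.
R^2 = 1 - 5.4217/473.0000 = 0.9885.

0.9885


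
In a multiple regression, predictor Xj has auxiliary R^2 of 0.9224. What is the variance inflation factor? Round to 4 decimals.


Using VIF = 1/(1 - R^2_j):
1 - 0.9224 = 0.0776.
VIF = 12.8866.

12.8866


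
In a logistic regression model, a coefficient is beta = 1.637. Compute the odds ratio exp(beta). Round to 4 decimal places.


The odds ratio is computed as:
OR = e^(1.637) = 5.1397.

5.1397


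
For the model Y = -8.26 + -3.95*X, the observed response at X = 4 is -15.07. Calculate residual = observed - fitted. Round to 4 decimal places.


Fitted value at X = 4 is yhat = -8.26 + -3.95*4 = -24.0600.
Residual = -15.07 - -24.0600 = 8.9900.

8.9900


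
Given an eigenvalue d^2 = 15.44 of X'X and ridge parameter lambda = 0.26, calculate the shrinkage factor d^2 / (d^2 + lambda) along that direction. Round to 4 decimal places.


Compute the denominator: 15.44 + 0.26 = 15.7000.
Shrinkage factor = 15.44 / 15.7000 = 0.9834.

0.9834


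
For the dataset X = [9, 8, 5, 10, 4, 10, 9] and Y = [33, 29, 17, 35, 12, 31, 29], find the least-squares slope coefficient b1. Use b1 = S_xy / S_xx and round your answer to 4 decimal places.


The sample means are xbar = 7.8571 and ybar = 26.5714.
Compute S_xx = 34.8571 and S_xy = 121.5714.
Slope b1 = S_xy / S_xx = 121.5714 / 34.8571 = 3.4877.

3.4877


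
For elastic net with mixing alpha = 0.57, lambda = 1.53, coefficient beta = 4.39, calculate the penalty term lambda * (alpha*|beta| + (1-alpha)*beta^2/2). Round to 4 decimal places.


Compute:
L1 = 0.57 * 4.39 = 2.5023.
L2 = 0.43 * 4.39^2 / 2 = 4.1435.
Penalty = 1.53 * (2.5023 + 4.1435) = 10.1681.

10.1681


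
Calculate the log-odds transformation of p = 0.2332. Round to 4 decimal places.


Compute the odds: 0.2332/0.7668 = 0.3041.
Take the natural log: ln(0.3041) = -1.1903.

-1.1903


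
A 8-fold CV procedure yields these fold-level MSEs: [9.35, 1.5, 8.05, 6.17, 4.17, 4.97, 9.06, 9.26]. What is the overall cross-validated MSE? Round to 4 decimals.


Total MSE across folds = 52.5300.
CV-MSE = 52.5300/8 = 6.5663.

6.5663


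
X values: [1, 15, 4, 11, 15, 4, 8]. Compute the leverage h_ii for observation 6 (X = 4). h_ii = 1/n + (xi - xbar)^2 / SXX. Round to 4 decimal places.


n = 7, xbar = 8.2857.
SXX = sum((xi - xbar)^2) = 187.4286.
h = 1/7 + (4 - 8.2857)^2 / 187.4286 = 0.2409.

0.2409


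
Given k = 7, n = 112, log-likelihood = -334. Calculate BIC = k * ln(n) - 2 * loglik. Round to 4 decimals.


k * ln(n) = 7 * ln(112) = 7 * 4.718499 = 33.029493.
-2 * loglik = -2 * (-334) = 668.
BIC = 33.029493 + 668 = 701.029493, which rounds to 701.0295.

701.0295


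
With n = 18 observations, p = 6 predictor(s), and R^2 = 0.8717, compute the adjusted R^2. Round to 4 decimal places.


Using the formula:
(1 - 0.8717) = 0.1283.
Multiply by 17/11: 0.1283 * 17 = 2.1811, then 2.1811 / 11 = 0.1983.
Adj R^2 = 1 - 0.1983 = 0.8017.

0.8017


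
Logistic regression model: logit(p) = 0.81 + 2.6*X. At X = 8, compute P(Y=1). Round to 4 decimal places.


Linear predictor: z = 0.81 + 2.6 * 8 = 21.6100.
P = 1/(1 + exp(-21.6100)) = 1/(1 + 0.0000) = 1.0000.

1.0000


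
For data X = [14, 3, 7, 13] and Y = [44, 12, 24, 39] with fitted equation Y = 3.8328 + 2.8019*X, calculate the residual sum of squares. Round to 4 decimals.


Predicted values from Y = 3.8328 + 2.8019*X.
Residuals: [0.9406, -0.2385, 0.5539, -1.2575].
SSres = 2.8297.

2.8297


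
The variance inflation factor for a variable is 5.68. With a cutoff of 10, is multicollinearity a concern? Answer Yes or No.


The threshold is 10.
VIF = 5.68 is < 10.
Multicollinearity indication: No.

No


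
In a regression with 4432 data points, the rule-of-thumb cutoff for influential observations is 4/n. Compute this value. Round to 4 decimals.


Using the rule of thumb:
Threshold = 4 / 4432 = 0.0009.

0.0009


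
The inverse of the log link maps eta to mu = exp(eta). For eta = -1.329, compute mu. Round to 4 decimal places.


The inverse log link gives:
mu = exp(-1.329) = 0.2647.

0.2647
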